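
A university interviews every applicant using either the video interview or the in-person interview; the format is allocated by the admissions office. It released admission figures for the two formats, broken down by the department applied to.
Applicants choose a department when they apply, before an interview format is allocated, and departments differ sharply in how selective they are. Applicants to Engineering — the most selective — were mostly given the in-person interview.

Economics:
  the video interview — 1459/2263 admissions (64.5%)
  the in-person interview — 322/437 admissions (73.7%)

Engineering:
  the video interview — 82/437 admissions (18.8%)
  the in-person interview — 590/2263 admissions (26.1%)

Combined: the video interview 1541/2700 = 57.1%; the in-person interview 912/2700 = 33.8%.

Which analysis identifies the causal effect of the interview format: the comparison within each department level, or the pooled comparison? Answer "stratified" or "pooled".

the in-person interview is higher inside every department stratum but the video interview is higher in aggregate. Whether to stratify depends on how department relates to the interview format.
Department is set before the interview format has any effect — it is not caused by the interview format — and it independently drives the outcome. That makes it a confounder, so the causal comparison is within department levels.
Within each level — Economics: 64.5% vs 73.7%; Engineering: 18.8% vs 26.1% — the in-person interview is higher every time.

stratified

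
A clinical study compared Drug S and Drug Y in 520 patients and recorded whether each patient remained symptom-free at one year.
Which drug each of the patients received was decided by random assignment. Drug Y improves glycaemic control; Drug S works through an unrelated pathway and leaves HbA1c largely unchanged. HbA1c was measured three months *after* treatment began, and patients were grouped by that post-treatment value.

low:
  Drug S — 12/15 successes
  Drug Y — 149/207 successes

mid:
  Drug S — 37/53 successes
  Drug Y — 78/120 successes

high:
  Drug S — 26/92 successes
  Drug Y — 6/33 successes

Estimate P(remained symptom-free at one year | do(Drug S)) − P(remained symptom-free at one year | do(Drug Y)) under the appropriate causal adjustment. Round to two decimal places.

Within every HbA1c level Drug S has the higher rate, yet pooled Drug Y does — Simpson's reversal.
HbA1c lies on the pathway drug → HbA1c → outcome, so adjusting for it blocks the indirect effect. For the total causal effect of drug, use the unadjusted pooled rates.
The causal difference is the pooled difference: 0.469 − 0.647 = -0.178.

-0.18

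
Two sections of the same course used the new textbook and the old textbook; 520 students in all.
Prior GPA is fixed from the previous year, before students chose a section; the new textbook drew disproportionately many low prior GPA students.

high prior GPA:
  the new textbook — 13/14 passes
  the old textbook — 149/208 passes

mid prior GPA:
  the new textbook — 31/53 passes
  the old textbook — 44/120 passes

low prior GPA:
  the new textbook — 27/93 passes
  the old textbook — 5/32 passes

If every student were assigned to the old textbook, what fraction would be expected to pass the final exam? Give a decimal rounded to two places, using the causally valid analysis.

0.47

The stratified and pooled comparisons disagree (the new textbook wins within each prior GPA band; the old textbook wins overall), so the answer turns on the causal role of prior GPA band.
Here prior GPA band is a common cause — it drives both which teaching method a case falls under and the outcome. The crude comparison mixes populations; the stratum-specific rates are the causally relevant ones.
Standardising the old textbook to the population prior GPA band mix: 0.427·149/208 + 0.333·44/120 + 0.240·5/32 = 0.465.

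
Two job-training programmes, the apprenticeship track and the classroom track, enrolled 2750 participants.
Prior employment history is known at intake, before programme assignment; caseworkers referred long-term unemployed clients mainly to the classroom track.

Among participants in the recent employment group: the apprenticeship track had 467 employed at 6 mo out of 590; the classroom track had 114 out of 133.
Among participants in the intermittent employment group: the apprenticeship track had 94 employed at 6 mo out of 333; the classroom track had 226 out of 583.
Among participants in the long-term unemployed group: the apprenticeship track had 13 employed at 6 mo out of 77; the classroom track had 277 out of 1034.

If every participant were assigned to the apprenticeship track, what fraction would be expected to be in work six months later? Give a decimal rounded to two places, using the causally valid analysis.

Since prior employment history is a pre-existing factor (not a product of the programme) and it affects the outcome on its own, it is a confounder. The stratified rates, not the pooled rate, identify the causal effect.
Standardising the apprenticeship track to the population prior employment history mix: 0.263·467/590 + 0.333·94/333 + 0.404·13/77 = 0.370.

0.37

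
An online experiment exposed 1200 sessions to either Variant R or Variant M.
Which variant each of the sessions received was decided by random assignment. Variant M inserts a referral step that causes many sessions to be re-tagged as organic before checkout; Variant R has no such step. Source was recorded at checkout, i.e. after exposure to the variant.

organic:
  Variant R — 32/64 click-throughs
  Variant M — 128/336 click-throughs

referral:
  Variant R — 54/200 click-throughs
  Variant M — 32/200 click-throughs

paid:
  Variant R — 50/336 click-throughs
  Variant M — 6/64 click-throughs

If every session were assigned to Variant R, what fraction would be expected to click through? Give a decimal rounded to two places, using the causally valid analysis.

0.23

The stratified and pooled comparisons disagree (Variant R wins within each traffic source; Variant M wins overall), so the answer turns on the causal role of traffic source.
Because the variant influences traffic source, traffic source is a post-treatment mediator, not a confounder. Stratifying on it would bias the estimate; the causal effect is the crude pooled difference.
So P(outcome | do(Variant R)) is just the pooled rate for Variant R: 136/600 = 0.227.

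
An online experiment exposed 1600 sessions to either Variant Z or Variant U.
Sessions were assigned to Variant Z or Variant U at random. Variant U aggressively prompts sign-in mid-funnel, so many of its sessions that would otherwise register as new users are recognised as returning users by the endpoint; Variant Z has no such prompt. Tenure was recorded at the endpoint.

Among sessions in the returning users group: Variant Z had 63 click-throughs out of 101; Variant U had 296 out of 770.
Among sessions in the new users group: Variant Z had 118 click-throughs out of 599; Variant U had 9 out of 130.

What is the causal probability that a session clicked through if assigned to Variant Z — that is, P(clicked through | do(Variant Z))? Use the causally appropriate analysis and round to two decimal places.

0.26

User tenure here is a post-treatment variable shaped by the variant; conditioning on it would introduce bias rather than remove it. The overall comparison is the causal one.
So P(outcome | do(Variant Z)) is just the pooled rate for Variant Z: 181/700 = 0.259.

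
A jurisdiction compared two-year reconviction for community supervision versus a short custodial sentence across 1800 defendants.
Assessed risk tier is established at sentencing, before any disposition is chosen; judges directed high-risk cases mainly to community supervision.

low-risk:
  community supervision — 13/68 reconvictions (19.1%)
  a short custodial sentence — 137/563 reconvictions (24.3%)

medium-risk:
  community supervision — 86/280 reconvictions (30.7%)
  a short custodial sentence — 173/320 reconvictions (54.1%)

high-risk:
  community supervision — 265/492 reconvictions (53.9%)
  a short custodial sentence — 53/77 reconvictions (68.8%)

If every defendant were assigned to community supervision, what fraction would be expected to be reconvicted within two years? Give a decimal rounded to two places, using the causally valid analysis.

Nothing the disposition does changes assessed risk tier; the imbalance is an allocation artefact. With assessed risk tier also predicting the outcome, the pooled figure is confounded, and the within-stratum comparison is the causal one.
Standardising community supervision to the population assessed risk tier mix: 0.351·13/68 + 0.333·86/280 + 0.316·265/492 = 0.340.

0.34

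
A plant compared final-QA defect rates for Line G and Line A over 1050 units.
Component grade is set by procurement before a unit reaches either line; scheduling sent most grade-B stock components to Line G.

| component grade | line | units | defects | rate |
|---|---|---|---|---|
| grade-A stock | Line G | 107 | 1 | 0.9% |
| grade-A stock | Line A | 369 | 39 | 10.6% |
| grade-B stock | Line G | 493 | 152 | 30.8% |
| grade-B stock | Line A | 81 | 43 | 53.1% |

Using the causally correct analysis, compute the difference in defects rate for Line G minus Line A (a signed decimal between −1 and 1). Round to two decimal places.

Since component grade is a pre-existing factor (not a product of the line) and it affects the outcome on its own, it is a confounder. The stratified rates, not the pooled rate, identify the causal effect.
Adjusting over the population distribution of component grade: 0.453·(0.009−0.106) + 0.547·(0.308−0.531) = -0.165.

-0.17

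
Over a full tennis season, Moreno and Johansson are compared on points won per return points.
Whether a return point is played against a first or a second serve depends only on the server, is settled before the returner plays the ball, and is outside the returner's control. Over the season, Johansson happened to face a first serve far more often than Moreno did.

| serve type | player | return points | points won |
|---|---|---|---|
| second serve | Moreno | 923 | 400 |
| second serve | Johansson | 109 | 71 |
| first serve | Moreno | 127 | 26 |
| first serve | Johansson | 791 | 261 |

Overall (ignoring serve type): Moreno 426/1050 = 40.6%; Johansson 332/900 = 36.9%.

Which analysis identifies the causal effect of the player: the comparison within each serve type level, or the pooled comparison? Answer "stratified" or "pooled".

Within every serve type level Johansson has the higher rate, yet pooled Moreno does — Simpson's reversal.
The imbalance in serve type arose from how return points were allocated, not from anything the player did; and serve type independently affects the outcome. The pooled gap is confounded — condition on serve type.
Within each level — second serve: 43.3% vs 65.1%; first serve: 20.5% vs 33.0% — Johansson is higher every time.

stratified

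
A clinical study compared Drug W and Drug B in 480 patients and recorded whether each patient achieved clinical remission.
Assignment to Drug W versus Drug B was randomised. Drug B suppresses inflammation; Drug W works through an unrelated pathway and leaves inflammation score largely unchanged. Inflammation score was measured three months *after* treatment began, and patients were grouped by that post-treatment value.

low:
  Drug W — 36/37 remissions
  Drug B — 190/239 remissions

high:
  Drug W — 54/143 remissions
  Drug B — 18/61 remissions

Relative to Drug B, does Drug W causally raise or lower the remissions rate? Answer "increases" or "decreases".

decreases

Inflammation score is recorded after the drug and is itself shifted by it — it sits on the causal path from drug to outcome. Conditioning on a mediator would strip out part of the effect we want; the pooled comparison gives the total causal effect.
Pooled: Drug W 50.0% vs Drug B 69.3%; Drug B is higher overall.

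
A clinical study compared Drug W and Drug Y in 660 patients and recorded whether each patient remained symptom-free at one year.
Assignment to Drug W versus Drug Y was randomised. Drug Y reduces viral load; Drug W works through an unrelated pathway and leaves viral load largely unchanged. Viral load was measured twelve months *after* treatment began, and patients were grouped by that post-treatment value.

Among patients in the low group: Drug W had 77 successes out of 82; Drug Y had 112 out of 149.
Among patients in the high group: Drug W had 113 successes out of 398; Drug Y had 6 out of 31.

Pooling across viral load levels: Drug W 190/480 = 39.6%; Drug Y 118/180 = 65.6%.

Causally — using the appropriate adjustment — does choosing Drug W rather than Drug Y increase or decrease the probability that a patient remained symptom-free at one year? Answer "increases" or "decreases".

decreases

The distribution of viral load is itself part of what the drug does — it is an intermediate outcome. Holding it fixed would remove that part of the effect; the total effect is the pooled difference.
Pooled: Drug W 39.6% vs Drug Y 65.6%; Drug Y is higher overall.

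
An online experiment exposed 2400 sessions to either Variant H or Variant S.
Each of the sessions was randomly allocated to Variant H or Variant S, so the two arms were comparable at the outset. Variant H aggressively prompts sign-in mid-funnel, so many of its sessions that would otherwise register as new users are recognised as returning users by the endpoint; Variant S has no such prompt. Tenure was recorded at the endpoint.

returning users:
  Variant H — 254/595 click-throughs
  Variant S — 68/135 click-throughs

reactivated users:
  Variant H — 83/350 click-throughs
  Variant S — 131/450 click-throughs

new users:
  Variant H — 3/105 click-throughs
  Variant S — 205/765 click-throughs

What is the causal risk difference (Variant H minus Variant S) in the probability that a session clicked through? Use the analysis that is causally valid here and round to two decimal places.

Stratifying would compare variants among sessions the variants themselves sorted into user tenure groups — a form of selection on an intermediate. The unconditioned pooled rates give the total causal effect.
The causal difference is the pooled difference: 0.324 − 0.299 = +0.025.

+0.02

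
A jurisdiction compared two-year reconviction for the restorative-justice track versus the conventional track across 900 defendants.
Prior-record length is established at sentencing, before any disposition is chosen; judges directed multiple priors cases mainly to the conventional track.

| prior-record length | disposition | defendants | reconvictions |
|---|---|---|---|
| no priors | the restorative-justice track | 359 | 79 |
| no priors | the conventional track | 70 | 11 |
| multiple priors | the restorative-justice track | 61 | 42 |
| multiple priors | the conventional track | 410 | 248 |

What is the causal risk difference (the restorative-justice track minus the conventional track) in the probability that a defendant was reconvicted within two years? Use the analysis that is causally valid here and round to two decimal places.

+0.07

the conventional track is lower inside every prior-record length stratum but the restorative-justice track is lower in aggregate. Whether to stratify depends on how prior-record length relates to the disposition.
Prior-record length differs across dispositions for reasons unrelated to any effect of the disposition itself, and it separately predicts the outcome — a classic confounder. We must compare within prior-record length levels.
Adjusting over the population distribution of prior-record length: 0.477·(0.220−0.157) + 0.523·(0.689−0.605) = +0.074.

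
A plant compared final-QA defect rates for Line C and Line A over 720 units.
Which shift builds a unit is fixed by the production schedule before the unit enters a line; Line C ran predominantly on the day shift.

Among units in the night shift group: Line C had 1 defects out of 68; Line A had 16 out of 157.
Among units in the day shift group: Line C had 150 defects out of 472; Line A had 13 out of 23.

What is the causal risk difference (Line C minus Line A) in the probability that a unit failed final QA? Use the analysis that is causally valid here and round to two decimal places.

-0.20

The stratified and pooled comparisons disagree (Line C wins within each shift; Line A wins overall), so the answer turns on the causal role of shift.
Shift is set before the line has any effect — it is not caused by the line — and it independently drives the outcome. That makes it a confounder, so the causal comparison is within shift levels.
Adjusting over the population distribution of shift: 0.312·(0.015−0.102) + 0.688·(0.318−0.565) = -0.197.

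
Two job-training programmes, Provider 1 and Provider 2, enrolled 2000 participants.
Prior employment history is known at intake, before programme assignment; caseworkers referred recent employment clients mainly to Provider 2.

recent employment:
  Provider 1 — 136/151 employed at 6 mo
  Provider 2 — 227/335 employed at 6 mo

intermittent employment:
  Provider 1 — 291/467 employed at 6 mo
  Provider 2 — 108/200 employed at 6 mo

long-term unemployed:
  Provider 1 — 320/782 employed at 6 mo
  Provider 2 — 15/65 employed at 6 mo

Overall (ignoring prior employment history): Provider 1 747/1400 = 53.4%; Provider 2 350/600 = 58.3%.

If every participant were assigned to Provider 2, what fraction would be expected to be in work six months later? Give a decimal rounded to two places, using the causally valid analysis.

0.44

The stratified and pooled comparisons disagree (Provider 1 wins within each prior employment history; Provider 2 wins overall), so the answer turns on the causal role of prior employment history.
Here prior employment history is a common cause — it drives both which programme a case falls under and the outcome. The crude comparison mixes populations; the stratum-specific rates are the causally relevant ones.
Standardising Provider 2 to the population prior employment history mix: 0.243·227/335 + 0.334·108/200 + 0.423·15/65 = 0.442.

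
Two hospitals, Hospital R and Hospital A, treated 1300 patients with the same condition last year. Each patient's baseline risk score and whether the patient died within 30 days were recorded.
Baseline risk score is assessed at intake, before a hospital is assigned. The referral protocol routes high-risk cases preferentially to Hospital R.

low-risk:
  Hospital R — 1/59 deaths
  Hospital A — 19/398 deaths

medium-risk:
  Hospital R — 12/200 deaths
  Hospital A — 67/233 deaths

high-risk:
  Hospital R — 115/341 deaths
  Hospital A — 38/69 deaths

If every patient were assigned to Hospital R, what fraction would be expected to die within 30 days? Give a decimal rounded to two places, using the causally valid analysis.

0.13

The baseline risk score-specific comparison favours Hospital R throughout, but the pooled figures favour Hospital A. The question is whether to condition on baseline risk score.
Since baseline risk score is a pre-existing factor (not a product of the hospital) and it affects the outcome on its own, it is a confounder. The stratified rates, not the pooled rate, identify the causal effect.
Standardising Hospital R to the population baseline risk score mix: 0.352·1/59 + 0.333·12/200 + 0.315·115/341 = 0.132.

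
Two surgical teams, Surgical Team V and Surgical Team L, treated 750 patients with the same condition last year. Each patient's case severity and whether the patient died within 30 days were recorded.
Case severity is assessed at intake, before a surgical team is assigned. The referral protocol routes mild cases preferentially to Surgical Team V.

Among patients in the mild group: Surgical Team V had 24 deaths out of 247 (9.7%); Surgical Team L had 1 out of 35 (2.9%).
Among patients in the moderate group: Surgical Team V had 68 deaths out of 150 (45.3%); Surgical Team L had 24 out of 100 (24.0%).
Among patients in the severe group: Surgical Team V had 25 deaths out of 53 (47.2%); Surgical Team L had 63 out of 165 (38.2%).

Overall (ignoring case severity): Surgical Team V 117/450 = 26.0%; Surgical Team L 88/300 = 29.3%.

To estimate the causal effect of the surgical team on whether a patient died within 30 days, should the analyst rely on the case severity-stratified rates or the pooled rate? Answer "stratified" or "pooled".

stratified

Nothing the surgical team does changes case severity; the imbalance is an allocation artefact. With case severity also predicting the outcome, the pooled figure is confounded, and the within-stratum comparison is the causal one.
Within each level — mild: 9.7% vs 2.9%; moderate: 45.3% vs 24.0%; severe: 47.2% vs 38.2% — Surgical Team L is lower every time.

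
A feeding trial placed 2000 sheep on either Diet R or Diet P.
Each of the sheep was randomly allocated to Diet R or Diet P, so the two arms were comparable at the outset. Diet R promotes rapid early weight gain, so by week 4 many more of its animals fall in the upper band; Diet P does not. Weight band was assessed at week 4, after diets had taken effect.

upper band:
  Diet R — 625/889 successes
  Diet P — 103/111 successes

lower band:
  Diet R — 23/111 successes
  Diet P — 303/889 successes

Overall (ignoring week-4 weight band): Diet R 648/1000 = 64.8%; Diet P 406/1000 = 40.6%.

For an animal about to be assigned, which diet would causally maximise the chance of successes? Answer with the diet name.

The week-4 weight band-specific comparison favours Diet P throughout, but the pooled figures favour Diet R. The question is whether to condition on week-4 weight band.
Week-4 weight band is downstream of the diet. One should not condition on a consequence of treatment, so the overall rates are the right comparison.
Pooled: Diet R 64.8% vs Diet P 40.6%; Diet R is higher overall.

Diet R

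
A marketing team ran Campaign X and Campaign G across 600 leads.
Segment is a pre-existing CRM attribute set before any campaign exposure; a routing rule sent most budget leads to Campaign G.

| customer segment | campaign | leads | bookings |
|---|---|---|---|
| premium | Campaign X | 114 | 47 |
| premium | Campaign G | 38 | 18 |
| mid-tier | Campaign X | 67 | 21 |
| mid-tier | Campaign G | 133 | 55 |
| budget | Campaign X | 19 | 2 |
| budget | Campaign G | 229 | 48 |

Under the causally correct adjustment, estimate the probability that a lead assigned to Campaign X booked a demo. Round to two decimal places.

0.25

Since customer segment is a pre-existing factor (not a product of the campaign) and it affects the outcome on its own, it is a confounder. The stratified rates, not the pooled rate, identify the causal effect.
Standardising Campaign X to the population customer segment mix: 0.253·47/114 + 0.333·21/67 + 0.413·2/19 = 0.252.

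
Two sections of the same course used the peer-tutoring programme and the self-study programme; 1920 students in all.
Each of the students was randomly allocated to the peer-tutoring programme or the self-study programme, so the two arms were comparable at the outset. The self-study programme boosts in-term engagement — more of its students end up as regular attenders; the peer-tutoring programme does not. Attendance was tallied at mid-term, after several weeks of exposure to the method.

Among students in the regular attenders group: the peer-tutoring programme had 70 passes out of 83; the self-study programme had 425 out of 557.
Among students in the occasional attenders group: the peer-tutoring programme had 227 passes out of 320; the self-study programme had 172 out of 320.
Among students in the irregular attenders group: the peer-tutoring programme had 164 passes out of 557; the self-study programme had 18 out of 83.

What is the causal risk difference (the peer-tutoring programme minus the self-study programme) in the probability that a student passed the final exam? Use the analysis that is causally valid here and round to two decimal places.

-0.16

Because the teaching method influences mid-term attendance, mid-term attendance is a post-treatment mediator, not a confounder. Stratifying on it would bias the estimate; the causal effect is the crude pooled difference.
The causal difference is the pooled difference: 0.480 − 0.641 = -0.160.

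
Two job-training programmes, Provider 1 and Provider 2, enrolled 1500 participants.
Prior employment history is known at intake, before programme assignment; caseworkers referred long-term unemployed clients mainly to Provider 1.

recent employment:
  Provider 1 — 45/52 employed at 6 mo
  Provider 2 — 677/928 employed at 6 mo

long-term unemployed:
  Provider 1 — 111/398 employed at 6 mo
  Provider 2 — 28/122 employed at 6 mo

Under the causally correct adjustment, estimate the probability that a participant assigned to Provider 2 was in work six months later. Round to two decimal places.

0.56

Prior employment history satisfies the back-door criterion: it is not a descendant of the programme, and it blocks the spurious path from programme to outcome. Adjusting for it (i.e., using the within-prior employment history rates) gives the causal effect.
Standardising Provider 2 to the population prior employment history mix: 0.653·677/928 + 0.347·28/122 = 0.556.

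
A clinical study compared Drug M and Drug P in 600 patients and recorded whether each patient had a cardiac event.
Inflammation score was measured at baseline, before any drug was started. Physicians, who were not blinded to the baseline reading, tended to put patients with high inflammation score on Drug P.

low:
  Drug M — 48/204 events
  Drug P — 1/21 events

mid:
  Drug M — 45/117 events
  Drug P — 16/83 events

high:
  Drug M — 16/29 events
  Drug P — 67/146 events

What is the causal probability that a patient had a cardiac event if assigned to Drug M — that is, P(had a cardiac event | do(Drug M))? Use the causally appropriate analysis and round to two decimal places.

0.38

The stratified and pooled comparisons disagree (Drug P wins within each inflammation score; Drug M wins overall), so the answer turns on the causal role of inflammation score.
Inflammation score satisfies the back-door criterion: it is not a descendant of the drug, and it blocks the spurious path from drug to outcome. Adjusting for it (i.e., using the within-inflammation score rates) gives the causal effect.
Standardising Drug M to the population inflammation score mix: 0.375·48/204 + 0.333·45/117 + 0.292·16/29 = 0.377.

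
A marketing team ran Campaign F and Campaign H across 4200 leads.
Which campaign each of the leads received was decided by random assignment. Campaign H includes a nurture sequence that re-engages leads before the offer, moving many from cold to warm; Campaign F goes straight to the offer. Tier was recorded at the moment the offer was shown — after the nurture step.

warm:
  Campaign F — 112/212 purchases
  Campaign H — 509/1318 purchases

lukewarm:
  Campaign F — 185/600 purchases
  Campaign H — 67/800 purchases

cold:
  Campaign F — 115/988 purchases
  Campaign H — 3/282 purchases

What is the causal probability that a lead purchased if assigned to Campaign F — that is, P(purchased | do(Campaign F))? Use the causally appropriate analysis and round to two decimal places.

Within every engagement tier level Campaign F has the higher rate, yet pooled Campaign H does — Simpson's reversal.
Because the campaign influences engagement tier, engagement tier is a post-treatment mediator, not a confounder. Stratifying on it would bias the estimate; the causal effect is the crude pooled difference.
So P(outcome | do(Campaign F)) is just the pooled rate for Campaign F: 412/1800 = 0.229.

0.23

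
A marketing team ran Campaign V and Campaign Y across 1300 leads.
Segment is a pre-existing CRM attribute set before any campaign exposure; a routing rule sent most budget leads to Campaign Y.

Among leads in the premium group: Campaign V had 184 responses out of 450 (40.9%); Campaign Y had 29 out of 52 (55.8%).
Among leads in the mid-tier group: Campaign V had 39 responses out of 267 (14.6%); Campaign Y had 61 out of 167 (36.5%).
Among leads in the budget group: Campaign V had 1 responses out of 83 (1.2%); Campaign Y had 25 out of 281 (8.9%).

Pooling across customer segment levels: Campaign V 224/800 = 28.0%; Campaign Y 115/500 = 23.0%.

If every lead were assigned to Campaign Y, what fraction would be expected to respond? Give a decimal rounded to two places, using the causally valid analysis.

0.36

Customer segment is set before the campaign has any effect — it is not caused by the campaign — and it independently drives the outcome. That makes it a confounder, so the causal comparison is within customer segment levels.
Standardising Campaign Y to the population customer segment mix: 0.386·29/52 + 0.334·61/167 + 0.280·25/281 = 0.362.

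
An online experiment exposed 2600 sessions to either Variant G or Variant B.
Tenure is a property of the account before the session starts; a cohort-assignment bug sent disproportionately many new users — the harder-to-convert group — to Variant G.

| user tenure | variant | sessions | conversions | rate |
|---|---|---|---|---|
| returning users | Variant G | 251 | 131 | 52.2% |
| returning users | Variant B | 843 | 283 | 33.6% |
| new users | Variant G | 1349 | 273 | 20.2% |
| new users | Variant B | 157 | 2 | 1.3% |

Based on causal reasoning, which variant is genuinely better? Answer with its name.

Variant G

User tenure differs across variants for reasons unrelated to any effect of the variant itself, and it separately predicts the outcome — a classic confounder. We must compare within user tenure levels.
Within each level — returning users: 52.2% vs 33.6%; new users: 20.2% vs 1.3% — Variant G is higher every time.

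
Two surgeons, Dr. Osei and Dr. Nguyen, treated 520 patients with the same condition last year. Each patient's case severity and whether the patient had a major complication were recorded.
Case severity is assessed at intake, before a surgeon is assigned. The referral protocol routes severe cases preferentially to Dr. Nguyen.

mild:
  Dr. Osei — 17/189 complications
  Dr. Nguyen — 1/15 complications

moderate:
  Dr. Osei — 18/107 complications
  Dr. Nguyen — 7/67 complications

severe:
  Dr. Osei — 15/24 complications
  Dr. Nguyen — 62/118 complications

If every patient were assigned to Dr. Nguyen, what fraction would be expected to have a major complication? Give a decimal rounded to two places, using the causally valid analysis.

0.20

Case severity differs across surgeons for reasons unrelated to any effect of the surgeon itself, and it separately predicts the outcome — a classic confounder. We must compare within case severity levels.
Standardising Dr. Nguyen to the population case severity mix: 0.392·1/15 + 0.335·7/67 + 0.273·62/118 = 0.205.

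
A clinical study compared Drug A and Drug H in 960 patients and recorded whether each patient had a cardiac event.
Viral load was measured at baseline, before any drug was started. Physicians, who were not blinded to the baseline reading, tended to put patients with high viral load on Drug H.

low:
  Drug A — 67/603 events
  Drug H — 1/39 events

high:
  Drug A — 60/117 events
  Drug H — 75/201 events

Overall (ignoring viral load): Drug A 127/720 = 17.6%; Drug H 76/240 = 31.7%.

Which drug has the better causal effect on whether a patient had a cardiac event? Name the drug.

Viral load is set before the drug has any effect — it is not caused by the drug — and it independently drives the outcome. That makes it a confounder, so the causal comparison is within viral load levels.
Within each level — low: 11.1% vs 2.6%; high: 51.3% vs 37.3% — Drug H is lower every time.

Drug H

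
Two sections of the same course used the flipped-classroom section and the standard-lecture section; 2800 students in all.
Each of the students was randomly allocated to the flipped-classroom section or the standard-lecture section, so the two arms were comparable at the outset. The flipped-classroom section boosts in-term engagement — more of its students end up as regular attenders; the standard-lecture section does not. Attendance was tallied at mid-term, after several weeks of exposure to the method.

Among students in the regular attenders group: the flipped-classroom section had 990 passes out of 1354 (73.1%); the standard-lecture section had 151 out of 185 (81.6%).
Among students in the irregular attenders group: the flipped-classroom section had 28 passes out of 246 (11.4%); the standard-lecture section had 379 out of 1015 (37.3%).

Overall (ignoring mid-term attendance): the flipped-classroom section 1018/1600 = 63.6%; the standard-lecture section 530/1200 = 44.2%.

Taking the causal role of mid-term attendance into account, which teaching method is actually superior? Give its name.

the flipped-classroom section

Mid-term attendance here is a post-treatment variable shaped by the teaching method; conditioning on it would introduce bias rather than remove it. The overall comparison is the causal one.
Pooled: the flipped-classroom section 63.6% vs the standard-lecture section 44.2%; the flipped-classroom section is higher overall.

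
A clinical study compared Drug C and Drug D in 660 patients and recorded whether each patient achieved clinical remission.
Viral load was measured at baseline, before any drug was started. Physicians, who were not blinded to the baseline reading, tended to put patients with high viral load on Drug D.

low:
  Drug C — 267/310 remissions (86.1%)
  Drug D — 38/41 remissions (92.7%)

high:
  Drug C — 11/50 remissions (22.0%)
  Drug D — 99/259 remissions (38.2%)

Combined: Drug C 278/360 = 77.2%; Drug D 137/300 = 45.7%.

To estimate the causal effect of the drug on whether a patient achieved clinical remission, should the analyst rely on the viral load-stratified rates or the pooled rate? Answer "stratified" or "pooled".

Viral load satisfies the back-door criterion: it is not a descendant of the drug, and it blocks the spurious path from drug to outcome. Adjusting for it (i.e., using the within-viral load rates) gives the causal effect.
Within each level — low: 86.1% vs 92.7%; high: 22.0% vs 38.2% — Drug D is higher every time.

stratified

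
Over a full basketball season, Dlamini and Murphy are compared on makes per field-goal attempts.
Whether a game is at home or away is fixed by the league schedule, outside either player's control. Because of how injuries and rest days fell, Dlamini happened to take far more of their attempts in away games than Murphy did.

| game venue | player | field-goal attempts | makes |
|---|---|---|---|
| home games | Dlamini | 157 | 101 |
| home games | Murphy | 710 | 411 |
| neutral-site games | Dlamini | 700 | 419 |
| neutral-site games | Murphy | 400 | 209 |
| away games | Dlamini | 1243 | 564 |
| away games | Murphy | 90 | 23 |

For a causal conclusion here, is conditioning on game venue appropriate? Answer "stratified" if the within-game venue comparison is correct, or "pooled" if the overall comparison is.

stratified

Nothing the player does changes game venue; the imbalance is an allocation artefact. With game venue also predicting the outcome, the pooled figure is confounded, and the within-stratum comparison is the causal one.
Within each level — home games: 64.3% vs 57.9%; neutral-site games: 59.9% vs 52.2%; away games: 45.4% vs 25.6% — Dlamini is higher every time.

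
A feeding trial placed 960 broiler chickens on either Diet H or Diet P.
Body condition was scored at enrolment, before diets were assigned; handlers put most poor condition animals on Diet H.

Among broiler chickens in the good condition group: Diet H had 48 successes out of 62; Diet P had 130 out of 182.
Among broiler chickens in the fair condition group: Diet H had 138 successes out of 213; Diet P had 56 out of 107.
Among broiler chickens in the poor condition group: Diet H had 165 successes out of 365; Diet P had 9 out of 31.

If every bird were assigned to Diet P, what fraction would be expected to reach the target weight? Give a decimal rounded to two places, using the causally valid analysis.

Within every starting body condition level Diet H has the higher rate, yet pooled Diet P does — Simpson's reversal.
Nothing the diet does changes starting body condition; the imbalance is an allocation artefact. With starting body condition also predicting the outcome, the pooled figure is confounded, and the within-stratum comparison is the causal one.
Standardising Diet P to the population starting body condition mix: 0.254·130/182 + 0.333·56/107 + 0.412·9/31 = 0.476.

0.48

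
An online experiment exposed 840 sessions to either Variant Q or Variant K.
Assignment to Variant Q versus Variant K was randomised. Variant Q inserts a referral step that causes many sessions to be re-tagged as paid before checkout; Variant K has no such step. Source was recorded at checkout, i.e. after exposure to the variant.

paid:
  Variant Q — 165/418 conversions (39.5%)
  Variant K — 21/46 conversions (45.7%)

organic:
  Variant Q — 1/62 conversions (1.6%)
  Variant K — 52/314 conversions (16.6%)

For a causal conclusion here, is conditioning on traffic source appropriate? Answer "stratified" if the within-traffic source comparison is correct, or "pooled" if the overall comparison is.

The traffic source-specific comparison favours Variant K throughout, but the pooled figures favour Variant Q. The question is whether to condition on traffic source.
Traffic source is recorded after the variant and is itself shifted by it — it sits on the causal path from variant to outcome. Conditioning on a mediator would strip out part of the effect we want; the pooled comparison gives the total causal effect.
Pooled: Variant Q 34.6% vs Variant K 20.3%; Variant Q is higher overall.

pooled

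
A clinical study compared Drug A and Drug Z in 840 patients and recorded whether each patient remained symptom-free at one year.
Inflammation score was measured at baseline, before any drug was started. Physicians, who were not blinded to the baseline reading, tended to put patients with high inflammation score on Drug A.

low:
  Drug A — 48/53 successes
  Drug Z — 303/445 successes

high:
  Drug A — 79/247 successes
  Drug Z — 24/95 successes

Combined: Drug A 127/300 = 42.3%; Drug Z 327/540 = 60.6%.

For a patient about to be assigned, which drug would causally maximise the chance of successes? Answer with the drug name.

Drug A

Since inflammation score is a pre-existing factor (not a product of the drug) and it affects the outcome on its own, it is a confounder. The stratified rates, not the pooled rate, identify the causal effect.
Within each level — low: 90.6% vs 68.1%; high: 32.0% vs 25.3% — Drug A is higher every time.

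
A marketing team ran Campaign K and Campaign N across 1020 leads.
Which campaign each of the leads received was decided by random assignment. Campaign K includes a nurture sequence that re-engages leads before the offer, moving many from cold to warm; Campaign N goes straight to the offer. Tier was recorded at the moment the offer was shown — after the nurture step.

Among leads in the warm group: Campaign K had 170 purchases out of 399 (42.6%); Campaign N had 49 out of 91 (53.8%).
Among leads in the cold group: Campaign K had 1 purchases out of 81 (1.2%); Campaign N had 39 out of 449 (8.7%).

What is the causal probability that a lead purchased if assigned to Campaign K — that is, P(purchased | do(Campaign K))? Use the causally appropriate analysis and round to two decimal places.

0.36

Within every engagement tier level Campaign N has the higher rate, yet pooled Campaign K does — Simpson's reversal.
Because the campaign influences engagement tier, engagement tier is a post-treatment mediator, not a confounder. Stratifying on it would bias the estimate; the causal effect is the crude pooled difference.
So P(outcome | do(Campaign K)) is just the pooled rate for Campaign K: 171/480 = 0.356.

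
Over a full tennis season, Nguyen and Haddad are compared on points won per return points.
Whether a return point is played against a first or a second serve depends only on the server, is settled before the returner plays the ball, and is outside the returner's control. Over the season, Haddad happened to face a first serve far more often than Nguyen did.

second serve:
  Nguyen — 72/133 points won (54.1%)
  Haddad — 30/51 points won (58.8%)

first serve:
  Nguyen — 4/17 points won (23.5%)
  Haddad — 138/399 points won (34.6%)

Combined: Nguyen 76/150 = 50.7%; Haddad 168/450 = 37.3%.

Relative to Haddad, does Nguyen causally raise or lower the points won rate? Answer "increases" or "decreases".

decreases

Serve type differs across players for reasons unrelated to any effect of the player itself, and it separately predicts the outcome — a classic confounder. We must compare within serve type levels.
Within each level — second serve: 54.1% vs 58.8%; first serve: 23.5% vs 34.6% — Haddad is higher every time.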